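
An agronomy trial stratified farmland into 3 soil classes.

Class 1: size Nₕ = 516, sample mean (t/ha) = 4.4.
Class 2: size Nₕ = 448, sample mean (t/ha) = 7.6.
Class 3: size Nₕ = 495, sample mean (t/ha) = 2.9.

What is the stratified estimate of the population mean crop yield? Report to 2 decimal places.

4.87

N = 516 + 448 + 495 = 1459.
The stratified mean weights each stratum mean by its population share Nₕ/N.
Σ Nₕx̄ₕ = 516·4.4 + 448·7.6 + 495·2.9 = 2270.4 + 3404.8 + 1435.5 = 7110.7.
Divide by N: 7110.7 / 1459 = 4.8737... → 4.87.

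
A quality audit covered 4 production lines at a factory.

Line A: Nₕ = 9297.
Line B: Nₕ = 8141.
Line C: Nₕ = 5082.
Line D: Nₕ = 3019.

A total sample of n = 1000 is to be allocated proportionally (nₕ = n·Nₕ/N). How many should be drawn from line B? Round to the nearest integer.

319

N = 9297 + 8141 + 5082 + 3019 = 25539.
n_B = 1000·8141/25539 = 318.767... → 319.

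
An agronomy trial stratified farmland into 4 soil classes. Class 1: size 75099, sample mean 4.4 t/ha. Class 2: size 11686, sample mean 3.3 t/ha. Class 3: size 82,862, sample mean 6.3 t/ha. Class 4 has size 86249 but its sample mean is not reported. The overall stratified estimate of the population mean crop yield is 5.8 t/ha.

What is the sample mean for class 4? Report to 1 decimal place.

6.9

N = 75099 + 11686 + 82862 + 86249 = 255896.
Overall total = μ·N = 5.8·255896 = 1484196.8.
Subtract the known strata: 75099·4.4 + 11686·3.3 + 82862·6.3 = 891030.
Remaining total for class 4: 1484196.8 − 891030 = 593166.8.
Divide by its size: 593166.8 / 86249 = 6.877... → 6.9.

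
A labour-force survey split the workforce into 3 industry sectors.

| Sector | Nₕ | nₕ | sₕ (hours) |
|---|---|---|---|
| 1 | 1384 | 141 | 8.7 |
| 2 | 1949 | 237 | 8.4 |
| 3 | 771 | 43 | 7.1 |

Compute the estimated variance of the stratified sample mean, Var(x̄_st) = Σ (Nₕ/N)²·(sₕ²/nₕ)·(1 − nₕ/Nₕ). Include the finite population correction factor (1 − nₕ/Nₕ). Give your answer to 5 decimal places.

N = 4104; Wₕ = Nₕ/N.
sector 1: (1384/4104)²·8.7²/141·(1 − 141/1384) = 0.05482920
sector 2: (1949/4104)²·8.4²/237·(1 − 237/1949) = 0.05898086
sector 3: (771/4104)²·7.1²/43·(1 − 43/771) = 0.03906783
Sum = 0.15287789 → 0.15288.

0.15288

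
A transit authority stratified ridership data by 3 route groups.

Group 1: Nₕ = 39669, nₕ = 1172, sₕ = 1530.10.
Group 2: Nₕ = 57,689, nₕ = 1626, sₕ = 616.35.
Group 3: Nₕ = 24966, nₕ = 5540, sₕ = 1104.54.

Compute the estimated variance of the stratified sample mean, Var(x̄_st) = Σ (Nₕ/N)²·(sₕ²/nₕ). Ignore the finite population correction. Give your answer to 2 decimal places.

271.22

N = 122324; Wₕ = Nₕ/N.
group 1: (39669/122324)²·1530.10²/1172 = 210.08313
group 2: (57689/122324)²·616.35²/1626 = 51.96333
group 3: (24966/122324)²·1104.54²/5540 = 9.17334
Sum = 271.21980 → 271.22.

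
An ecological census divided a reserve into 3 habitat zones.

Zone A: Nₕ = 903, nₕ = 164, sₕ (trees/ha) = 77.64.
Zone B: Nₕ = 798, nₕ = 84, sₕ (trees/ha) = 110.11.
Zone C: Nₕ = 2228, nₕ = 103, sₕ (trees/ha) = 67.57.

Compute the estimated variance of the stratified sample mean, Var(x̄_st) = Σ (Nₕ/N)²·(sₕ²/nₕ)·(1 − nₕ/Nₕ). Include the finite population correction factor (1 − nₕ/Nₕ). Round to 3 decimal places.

20.511

N = 3929. Term for each stratum: Wₕ²sₕ²/nₕ·(1−nₕ/Nₕ).
Var(x̄_st) = 1.588896 + 5.327351 + 13.595046 = 20.511292 → 20.511.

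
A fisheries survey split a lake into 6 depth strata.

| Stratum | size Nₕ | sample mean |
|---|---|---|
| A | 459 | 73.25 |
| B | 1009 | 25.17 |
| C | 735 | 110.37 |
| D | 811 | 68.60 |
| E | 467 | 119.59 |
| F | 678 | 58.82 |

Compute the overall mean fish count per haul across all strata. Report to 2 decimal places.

x̄_st = (Σ Nₕx̄ₕ) / (Σ Nₕ) = (459·73.25 + 1009·25.17 + 735·110.37 + 811·68.60 + 467·119.59 + 678·58.82) / 4159
= 291503.32 / 4159 = 70.0898... → 70.09.

70.09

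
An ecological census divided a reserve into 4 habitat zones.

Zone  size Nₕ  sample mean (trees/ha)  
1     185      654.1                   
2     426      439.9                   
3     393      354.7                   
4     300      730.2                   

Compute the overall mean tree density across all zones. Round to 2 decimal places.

x̄_st = (Σ Nₕx̄ₕ) / (Σ Nₕ) = (185·654.1 + 426·439.9 + 393·354.7 + 300·730.2) / 1304
= 666863 / 1304 = 511.3980... → 511.40.

511.40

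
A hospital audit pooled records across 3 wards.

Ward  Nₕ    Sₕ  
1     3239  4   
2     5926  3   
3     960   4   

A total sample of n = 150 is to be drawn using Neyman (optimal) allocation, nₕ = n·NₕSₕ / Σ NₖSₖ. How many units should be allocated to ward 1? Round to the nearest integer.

Σ NₕSₕ = 3239·4 + 5926·3 + 960·4 = 34574.
Share for 1: 12956/34574 = 0.37473.
n_1 = 150 × 0.37473 = 56.210... → 56.

56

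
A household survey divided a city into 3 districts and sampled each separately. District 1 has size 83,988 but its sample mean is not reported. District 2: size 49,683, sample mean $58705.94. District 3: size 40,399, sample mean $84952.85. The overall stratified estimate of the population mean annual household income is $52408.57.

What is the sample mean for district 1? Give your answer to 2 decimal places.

33029.27

Σ Nₕx̄ₕ = N·μ, so 83988·x̄_1 = 174070·52408.57 − (49683·58705.94 + 40399·84952.85).
= 9122759779.9 − 6348697404.17 = 2774062375.73.
x̄_1 = 2774062375.73 / 83988 = 33029.2706... → 33029.27.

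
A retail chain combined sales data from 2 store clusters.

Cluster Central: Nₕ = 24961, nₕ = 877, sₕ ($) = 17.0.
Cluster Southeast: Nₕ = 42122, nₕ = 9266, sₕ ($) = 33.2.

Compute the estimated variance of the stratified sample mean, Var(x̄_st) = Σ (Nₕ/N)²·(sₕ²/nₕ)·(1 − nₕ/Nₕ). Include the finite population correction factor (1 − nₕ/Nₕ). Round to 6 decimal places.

N = 67083; Wₕ = Nₕ/N.
cluster Central: (24961/67083)²·17.0²/877·(1 − 877/24961) = 0.044021405
cluster Southeast: (42122/67083)²·33.2²/9266·(1 − 9266/42122) = 0.036583276
Sum = 0.080604681 → 0.080605.

0.080605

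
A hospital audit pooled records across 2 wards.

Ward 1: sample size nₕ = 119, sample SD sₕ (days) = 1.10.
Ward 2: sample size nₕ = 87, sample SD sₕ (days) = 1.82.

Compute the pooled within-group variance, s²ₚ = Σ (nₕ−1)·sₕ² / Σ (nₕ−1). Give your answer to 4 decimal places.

2.0963

1: (119−1)·1.10² = 118·1.21 = 142.78
2: (87−1)·1.82² = 86·3.3124 = 284.8664
Numerator = 427.6464; denominator = Σ(nₕ−1) = 204.
s²ₚ = 427.6464/204 = 2.096306... → 2.0963.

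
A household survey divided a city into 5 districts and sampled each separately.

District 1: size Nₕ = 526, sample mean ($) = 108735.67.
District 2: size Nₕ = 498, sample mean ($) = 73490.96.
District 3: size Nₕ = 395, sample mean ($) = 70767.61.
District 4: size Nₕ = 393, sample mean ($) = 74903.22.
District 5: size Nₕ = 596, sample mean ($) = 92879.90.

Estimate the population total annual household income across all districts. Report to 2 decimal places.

1: 526·108735.67 = 57194962.42
2: 498·73490.96 = 36598498.08
3: 395·70767.61 = 27953205.95
4: 393·74903.22 = 29436965.46
5: 596·92879.90 = 55356420.4
τ̂ = Σ Nₕx̄ₕ = 206540052.31.

206540052.31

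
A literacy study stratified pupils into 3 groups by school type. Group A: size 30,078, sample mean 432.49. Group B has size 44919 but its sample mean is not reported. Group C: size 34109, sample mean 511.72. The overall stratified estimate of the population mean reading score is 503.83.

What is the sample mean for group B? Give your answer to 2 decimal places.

545.61

N = 30078 + 44919 + 34109 = 109106.
Overall total = μ·N = 503.83·109106 = 54970875.98.
Subtract the known strata: 30078·432.49 + 34109·511.72 = 30462691.7.
Remaining total for group B: 54970875.98 − 30462691.7 = 24508184.28.
Divide by its size: 24508184.28 / 44919 = 545.6084... → 545.61.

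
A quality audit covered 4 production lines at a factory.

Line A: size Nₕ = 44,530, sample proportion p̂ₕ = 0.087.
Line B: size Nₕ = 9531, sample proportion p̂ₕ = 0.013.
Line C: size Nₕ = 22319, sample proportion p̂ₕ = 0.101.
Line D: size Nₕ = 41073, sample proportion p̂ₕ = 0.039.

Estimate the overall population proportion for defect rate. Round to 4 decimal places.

N = 44530 + 9531 + 22319 + 41073 = 117453.
Overall proportion = Σ (Nₕ/N)·p̂ₕ.
Σ Nₕp̂ₕ = 3874.11 + 123.903 + 2254.219 + 1601.847 = 7854.079.
7854.079 / 117453 = 0.066870... → 0.0669.

0.0669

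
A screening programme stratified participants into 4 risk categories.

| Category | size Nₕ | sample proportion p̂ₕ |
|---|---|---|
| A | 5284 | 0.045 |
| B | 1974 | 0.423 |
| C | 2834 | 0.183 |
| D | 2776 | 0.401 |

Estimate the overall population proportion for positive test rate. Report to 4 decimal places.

N = 5284 + 1974 + 2834 + 2776 = 12868.
Overall proportion = Σ (Nₕ/N)·p̂ₕ.
Σ Nₕp̂ₕ = 237.78 + 835.002 + 518.622 + 1113.176 = 2704.58.
2704.58 / 12868 = 0.210179... → 0.2102.

0.2102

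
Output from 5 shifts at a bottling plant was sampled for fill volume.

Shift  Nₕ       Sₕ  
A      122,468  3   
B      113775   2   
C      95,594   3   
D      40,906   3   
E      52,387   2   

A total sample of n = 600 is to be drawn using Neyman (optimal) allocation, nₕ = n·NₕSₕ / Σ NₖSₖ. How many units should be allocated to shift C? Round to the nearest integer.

Σ NₕSₕ = 122468·3 + 113775·2 + 95594·3 + 40906·3 + 52387·2 = 1109228.
Share for C: 286782/1109228 = 0.25854.
n_C = 600 × 0.25854 = 155.125... → 155.

155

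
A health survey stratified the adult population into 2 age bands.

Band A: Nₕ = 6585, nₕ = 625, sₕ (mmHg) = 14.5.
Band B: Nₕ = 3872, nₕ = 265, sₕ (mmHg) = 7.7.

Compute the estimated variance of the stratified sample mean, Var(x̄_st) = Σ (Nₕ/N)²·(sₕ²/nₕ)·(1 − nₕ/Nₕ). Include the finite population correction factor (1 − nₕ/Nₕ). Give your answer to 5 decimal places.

N = 10457; Wₕ = Nₕ/N.
band A: (6585/10457)²·14.5²/625·(1 − 625/6585) = 0.12073795
band B: (3872/10457)²·7.7²/265·(1 − 265/3872) = 0.02857609
Sum = 0.14931405 → 0.14931.

0.14931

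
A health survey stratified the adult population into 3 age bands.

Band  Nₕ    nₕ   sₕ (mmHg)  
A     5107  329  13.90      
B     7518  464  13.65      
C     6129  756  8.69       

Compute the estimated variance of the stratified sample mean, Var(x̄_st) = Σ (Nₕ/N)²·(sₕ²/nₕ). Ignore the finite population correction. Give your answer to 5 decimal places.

0.11875

N = 18754; Wₕ = Nₕ/N.
band A: (5107/18754)²·13.90²/329 = 0.04354894
band B: (7518/18754)²·13.65²/464 = 0.06453037
band C: (6129/18754)²·8.69²/756 = 0.01066864
Sum = 0.11874795 → 0.11875.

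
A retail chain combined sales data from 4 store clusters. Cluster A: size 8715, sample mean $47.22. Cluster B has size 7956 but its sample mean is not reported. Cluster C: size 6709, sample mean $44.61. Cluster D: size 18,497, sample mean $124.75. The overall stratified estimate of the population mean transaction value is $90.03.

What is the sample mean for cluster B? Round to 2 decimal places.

Σ Nₕx̄ₕ = N·μ, so 7956·x̄_B = 41877·90.03 − (8715·47.22 + 6709·44.61 + 18497·124.75).
= 3770186.31 − 3018311.54 = 751874.77.
x̄_B = 751874.77 / 7956 = 94.5041... → 94.50.

94.50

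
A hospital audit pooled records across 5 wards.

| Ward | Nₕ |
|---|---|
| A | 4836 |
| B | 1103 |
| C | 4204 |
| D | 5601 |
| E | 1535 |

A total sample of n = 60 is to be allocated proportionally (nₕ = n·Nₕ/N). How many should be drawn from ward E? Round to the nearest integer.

5

N = 4836 + 1103 + 4204 + 5601 + 1535 = 17279.
n_E = 60·1535/17279 = 5.330... → 5.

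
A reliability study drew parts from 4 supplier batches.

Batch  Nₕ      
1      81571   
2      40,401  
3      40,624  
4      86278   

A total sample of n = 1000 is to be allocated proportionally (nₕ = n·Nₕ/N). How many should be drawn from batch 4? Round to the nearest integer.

Share of batch 4 = 86278/248874 = 0.34667.
Allocate 1000 × 0.34667 = 346.673... → 347.

347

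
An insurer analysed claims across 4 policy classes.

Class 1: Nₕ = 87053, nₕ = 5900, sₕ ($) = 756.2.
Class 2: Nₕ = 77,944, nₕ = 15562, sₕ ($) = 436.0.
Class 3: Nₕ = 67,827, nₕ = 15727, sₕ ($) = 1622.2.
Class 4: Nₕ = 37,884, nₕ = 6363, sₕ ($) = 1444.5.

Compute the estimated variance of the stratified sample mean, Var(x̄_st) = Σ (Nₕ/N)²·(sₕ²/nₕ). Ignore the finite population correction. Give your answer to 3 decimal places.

N = 270708; Wₕ = Nₕ/N.
class 1: (87053/270708)²·756.2²/5900 = 10.022744
class 2: (77944/270708)²·436.0²/15562 = 1.012677
class 3: (67827/270708)²·1622.2²/15727 = 10.504272
class 4: (37884/270708)²·1444.5²/6363 = 6.422183
Sum = 27.961875 → 27.962.

27.962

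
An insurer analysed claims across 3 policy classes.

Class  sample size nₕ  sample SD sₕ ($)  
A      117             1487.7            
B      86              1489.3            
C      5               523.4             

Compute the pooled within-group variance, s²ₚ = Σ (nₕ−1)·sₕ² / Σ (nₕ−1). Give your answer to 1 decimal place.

2177386.2

Degrees of freedom: 116 + 85 + 4 = 205.
Σ(nₕ−1)sₕ² = 116·2213251.29 + 85·2218014.49 + 4·273947.56 = 446364171.53.
s²ₚ = 446364171.53 / 205 = 2177386.203... → 2177386.2.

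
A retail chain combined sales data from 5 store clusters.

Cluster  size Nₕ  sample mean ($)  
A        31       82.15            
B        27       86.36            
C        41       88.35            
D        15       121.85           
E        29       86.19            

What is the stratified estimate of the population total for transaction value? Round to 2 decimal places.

12827.98

A: 31·82.15 = 2546.65
B: 27·86.36 = 2331.72
C: 41·88.35 = 3622.35
D: 15·121.85 = 1827.75
E: 29·86.19 = 2499.51
τ̂ = Σ Nₕx̄ₕ = 12827.98.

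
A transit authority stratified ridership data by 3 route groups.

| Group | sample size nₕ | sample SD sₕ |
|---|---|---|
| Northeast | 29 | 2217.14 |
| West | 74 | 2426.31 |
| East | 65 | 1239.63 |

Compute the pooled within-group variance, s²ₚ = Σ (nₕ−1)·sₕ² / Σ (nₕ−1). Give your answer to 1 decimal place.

4034770.4

Northeast: (29−1)·2217.14² = 28·4915709.7796 = 137639873.8288
West: (74−1)·2426.31² = 73·5886980.2161 = 429749555.7753
East: (65−1)·1239.63² = 64·1536682.5369 = 98347682.3616
Numerator = 665737111.9657; denominator = Σ(nₕ−1) = 165.
s²ₚ = 665737111.9657/165 = 4034770.376... → 4034770.4.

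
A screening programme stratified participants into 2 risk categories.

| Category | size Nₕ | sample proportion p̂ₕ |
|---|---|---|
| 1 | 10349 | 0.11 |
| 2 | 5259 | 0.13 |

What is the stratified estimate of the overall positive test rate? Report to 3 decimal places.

0.117

N = 10349 + 5259 = 15608.
Overall proportion = Σ (Nₕ/N)·p̂ₕ.
Σ Nₕp̂ₕ = 1138.39 + 683.67 = 1822.06.
1822.06 / 15608 = 0.11674... → 0.117.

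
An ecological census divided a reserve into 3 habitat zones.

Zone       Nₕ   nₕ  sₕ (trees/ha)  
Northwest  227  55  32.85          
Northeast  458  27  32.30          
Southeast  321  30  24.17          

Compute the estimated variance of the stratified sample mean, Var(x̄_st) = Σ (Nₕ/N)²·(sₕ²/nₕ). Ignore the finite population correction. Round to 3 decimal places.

10.991

N = 1006. Term for each stratum: Wₕ²sₕ²/nₕ.
Var(x̄_st) = 0.998996 + 8.008963 + 1.982650 = 10.990609 → 10.991.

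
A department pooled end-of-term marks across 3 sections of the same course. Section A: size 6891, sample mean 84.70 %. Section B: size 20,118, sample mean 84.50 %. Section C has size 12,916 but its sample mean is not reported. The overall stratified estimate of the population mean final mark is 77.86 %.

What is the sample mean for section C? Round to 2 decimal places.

N = 6891 + 20118 + 12916 = 39925.
Overall total = μ·N = 77.86·39925 = 3108560.5.
Subtract the known strata: 6891·84.70 + 20118·84.50 = 2283638.7.
Remaining total for section C: 3108560.5 − 2283638.7 = 824921.8.
Divide by its size: 824921.8 / 12916 = 63.8682... → 63.87.

63.87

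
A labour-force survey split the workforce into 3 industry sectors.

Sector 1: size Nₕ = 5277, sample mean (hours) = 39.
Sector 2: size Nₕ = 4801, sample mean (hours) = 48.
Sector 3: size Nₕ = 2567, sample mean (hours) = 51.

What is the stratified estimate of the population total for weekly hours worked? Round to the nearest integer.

Estimate total by summing Nₕ·x̄ₕ over strata.
5277·39 + 4801·48 + 2567·51 = 205803 + 230448 + 130917 = 567168.

567168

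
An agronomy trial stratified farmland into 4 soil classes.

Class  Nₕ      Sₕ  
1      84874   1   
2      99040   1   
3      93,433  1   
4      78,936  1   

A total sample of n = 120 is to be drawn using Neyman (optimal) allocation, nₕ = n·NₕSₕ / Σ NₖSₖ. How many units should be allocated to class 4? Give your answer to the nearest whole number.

27

1: NₕSₕ = 84874·1 = 84874
2: NₕSₕ = 99040·1 = 99040
3: NₕSₕ = 93433·1 = 93433
4: NₕSₕ = 78936·1 = 78936
Σ NₕSₕ = 356283.
n_4 = 120·78936/356283 = 26.587... → 27.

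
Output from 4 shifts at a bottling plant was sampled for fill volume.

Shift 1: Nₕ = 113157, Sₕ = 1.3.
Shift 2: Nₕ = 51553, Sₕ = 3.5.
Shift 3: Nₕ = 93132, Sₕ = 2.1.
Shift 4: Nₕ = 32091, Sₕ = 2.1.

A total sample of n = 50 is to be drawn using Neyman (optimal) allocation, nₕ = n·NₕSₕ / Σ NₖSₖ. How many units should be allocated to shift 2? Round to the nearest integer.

1: NₕSₕ = 113157·1.3 = 147104.1
2: NₕSₕ = 51553·3.5 = 180435.5
3: NₕSₕ = 93132·2.1 = 195577.2
4: NₕSₕ = 32091·2.1 = 67391.1
Σ NₕSₕ = 590507.9.
n_2 = 50·180435.5/590507.9 = 15.278... → 15.

15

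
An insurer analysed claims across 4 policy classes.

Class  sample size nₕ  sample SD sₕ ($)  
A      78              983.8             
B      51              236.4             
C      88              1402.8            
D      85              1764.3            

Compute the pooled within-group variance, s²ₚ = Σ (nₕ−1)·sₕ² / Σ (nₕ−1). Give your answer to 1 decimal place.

Degrees of freedom: 77 + 50 + 87 + 84 = 298.
Σ(nₕ−1)sₕ² = 77·967862.44 + 50·55884.96 + 87·1967847.84 + 84·3112754.49 = 509993795.12.
s²ₚ = 509993795.12 / 298 = 1711388.574... → 1711388.6.

1711388.6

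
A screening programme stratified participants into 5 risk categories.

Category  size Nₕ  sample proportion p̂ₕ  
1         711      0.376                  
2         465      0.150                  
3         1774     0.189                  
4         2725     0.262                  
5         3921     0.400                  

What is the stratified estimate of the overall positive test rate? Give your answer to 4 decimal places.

Wₕ = Nₕ/N with N = 9596: 0.0741, 0.0485, 0.1849, 0.2840, 0.4086.
p̂_st = 0.0741·0.376 + 0.0485·0.150 + 0.1849·0.189 + 0.2840·0.262 + 0.4086·0.400 ≈ 0.307912... → 0.3079.

0.3079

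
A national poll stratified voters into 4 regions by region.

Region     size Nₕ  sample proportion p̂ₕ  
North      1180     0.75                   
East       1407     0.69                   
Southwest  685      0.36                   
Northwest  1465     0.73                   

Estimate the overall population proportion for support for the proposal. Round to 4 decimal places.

0.6696

Wₕ = Nₕ/N with N = 4737: 0.2491, 0.2970, 0.1446, 0.3093.
p̂_st = 0.2491·0.75 + 0.2970·0.69 + 0.1446·0.36 + 0.3093·0.73 ≈ 0.669597... → 0.6696.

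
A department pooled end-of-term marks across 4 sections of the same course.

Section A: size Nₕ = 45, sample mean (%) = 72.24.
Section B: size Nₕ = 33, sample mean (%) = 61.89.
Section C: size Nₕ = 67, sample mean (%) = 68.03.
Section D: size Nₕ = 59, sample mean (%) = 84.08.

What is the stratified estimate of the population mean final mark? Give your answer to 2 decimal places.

N = 204; weights Wₕ = Nₕ/N = (0.2206, 0.1618, 0.3284, 0.2892).
x̄_st = Σ Wₕ·x̄ₕ = 0.2206·72.24 + 0.1618·61.89 + 0.3284·68.03 + 0.2892·84.08 ≈ 72.6074...
→ 72.61.

72.61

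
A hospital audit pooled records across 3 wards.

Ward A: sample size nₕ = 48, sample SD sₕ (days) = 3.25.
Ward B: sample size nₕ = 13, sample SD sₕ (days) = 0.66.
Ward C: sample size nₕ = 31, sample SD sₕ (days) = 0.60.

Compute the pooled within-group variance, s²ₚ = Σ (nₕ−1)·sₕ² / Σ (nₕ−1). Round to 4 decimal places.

A: (48−1)·3.25² = 47·10.5625 = 496.4375
B: (13−1)·0.66² = 12·0.4356 = 5.2272
C: (31−1)·0.60² = 30·0.36 = 10.8
Numerator = 512.4647; denominator = Σ(nₕ−1) = 89.
s²ₚ = 512.4647/89 = 5.758030... → 5.7580.

5.7580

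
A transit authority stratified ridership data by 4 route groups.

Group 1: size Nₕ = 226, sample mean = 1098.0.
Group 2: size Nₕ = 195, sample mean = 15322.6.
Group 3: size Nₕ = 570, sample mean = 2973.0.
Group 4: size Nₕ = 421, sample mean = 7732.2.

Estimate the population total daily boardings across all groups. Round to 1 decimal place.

8185921.2

Estimate total by summing Nₕ·x̄ₕ over strata.
226·1098.0 + 195·15322.6 + 570·2973.0 + 421·7732.2 = 248148 + 2987907 + 1694610 + 3255256.2 = 8185921.2.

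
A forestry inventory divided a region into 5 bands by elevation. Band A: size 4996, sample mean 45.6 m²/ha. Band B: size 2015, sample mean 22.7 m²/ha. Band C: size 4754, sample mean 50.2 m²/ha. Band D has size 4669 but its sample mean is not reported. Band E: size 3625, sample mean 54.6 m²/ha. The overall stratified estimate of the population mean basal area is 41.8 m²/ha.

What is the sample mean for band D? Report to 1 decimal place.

27.5

N = 4996 + 2015 + 4754 + 4669 + 3625 = 20059.
Overall total = μ·N = 41.8·20059 = 838466.2.
Subtract the known strata: 4996·45.6 + 2015·22.7 + 4754·50.2 + 3625·54.6 = 710133.9.
Remaining total for band D: 838466.2 − 710133.9 = 128332.3.
Divide by its size: 128332.3 / 4669 = 27.486... → 27.5.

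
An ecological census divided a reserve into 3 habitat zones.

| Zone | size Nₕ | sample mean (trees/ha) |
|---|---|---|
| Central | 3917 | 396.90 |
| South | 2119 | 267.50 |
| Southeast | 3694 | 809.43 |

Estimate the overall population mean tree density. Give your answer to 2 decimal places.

x̄_st = (Σ Nₕx̄ₕ) / (Σ Nₕ) = (3917·396.90 + 2119·267.50 + 3694·809.43) / 9730
= 5111524.22 / 9730 = 525.3365... → 525.34.

525.34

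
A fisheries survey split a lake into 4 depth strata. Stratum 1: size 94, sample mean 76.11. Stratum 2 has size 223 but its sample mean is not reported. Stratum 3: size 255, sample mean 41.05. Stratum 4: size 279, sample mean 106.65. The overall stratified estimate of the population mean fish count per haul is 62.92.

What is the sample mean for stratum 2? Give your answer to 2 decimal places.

27.66

Σ Nₕx̄ₕ = N·μ, so 223·x̄_2 = 851·62.92 − (94·76.11 + 255·41.05 + 279·106.65).
= 53544.92 − 47377.44 = 6167.48.
x̄_2 = 6167.48 / 223 = 27.6569... → 27.66.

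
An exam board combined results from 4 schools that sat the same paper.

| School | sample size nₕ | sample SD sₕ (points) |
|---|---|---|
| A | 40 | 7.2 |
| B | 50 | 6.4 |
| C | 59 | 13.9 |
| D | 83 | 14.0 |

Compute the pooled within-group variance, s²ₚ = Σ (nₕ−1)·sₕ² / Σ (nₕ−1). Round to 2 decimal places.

Degrees of freedom: 39 + 49 + 58 + 82 = 228.
Σ(nₕ−1)sₕ² = 39·51.84 + 49·40.96 + 58·193.21 + 82·196 = 31306.98.
s²ₚ = 31306.98 / 228 = 137.3113... → 137.31.

137.31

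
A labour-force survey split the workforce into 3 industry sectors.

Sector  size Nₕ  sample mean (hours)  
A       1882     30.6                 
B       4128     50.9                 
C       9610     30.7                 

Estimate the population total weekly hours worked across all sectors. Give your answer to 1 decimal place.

Estimate total by summing Nₕ·x̄ₕ over strata.
1882·30.6 + 4128·50.9 + 9610·30.7 = 57589.2 + 210115.2 + 295027 = 562731.4.

562731.4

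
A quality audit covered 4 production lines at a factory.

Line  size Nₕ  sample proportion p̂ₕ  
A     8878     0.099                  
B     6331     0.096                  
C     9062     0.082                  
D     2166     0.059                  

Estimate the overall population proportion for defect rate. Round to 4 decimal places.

N = 8878 + 6331 + 9062 + 2166 = 26437.
Overall proportion = Σ (Nₕ/N)·p̂ₕ.
Σ Nₕp̂ₕ = 878.922 + 607.776 + 743.084 + 127.794 = 2357.576.
2357.576 / 26437 = 0.089177... → 0.0892.

0.0892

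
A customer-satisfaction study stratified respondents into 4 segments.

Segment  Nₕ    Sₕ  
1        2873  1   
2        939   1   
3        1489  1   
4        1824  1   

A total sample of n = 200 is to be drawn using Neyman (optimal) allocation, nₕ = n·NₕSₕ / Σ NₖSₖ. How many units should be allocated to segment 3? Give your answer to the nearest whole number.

Σ NₕSₕ = 2873·1 + 939·1 + 1489·1 + 1824·1 = 7125.
Share for 3: 1489/7125 = 0.20898.
n_3 = 200 × 0.20898 = 41.796... → 42.

42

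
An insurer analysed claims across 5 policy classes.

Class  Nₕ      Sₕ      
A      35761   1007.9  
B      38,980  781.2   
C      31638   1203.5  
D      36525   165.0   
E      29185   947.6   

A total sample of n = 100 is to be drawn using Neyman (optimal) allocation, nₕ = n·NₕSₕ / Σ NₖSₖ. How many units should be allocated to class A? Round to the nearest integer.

Σ NₕSₕ = 35761·1007.9 + 38980·781.2 + 31638·1203.5 + 36525·165.0 + 29185·947.6 = 138253351.9.
Share for A: 36043511.9/138253351.9 = 0.26071.
n_A = 100 × 0.26071 = 26.071... → 26.

26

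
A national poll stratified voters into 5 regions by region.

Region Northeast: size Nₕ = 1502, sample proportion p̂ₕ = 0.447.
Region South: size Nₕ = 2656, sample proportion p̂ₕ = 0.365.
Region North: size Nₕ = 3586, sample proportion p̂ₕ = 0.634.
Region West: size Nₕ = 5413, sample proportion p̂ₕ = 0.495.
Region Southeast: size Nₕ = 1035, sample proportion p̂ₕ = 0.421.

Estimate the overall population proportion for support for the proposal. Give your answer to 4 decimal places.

Wₕ = Nₕ/N with N = 14192: 0.1058, 0.1871, 0.2527, 0.3814, 0.0729.
p̂_st = 0.1058·0.447 + 0.1871·0.365 + 0.2527·0.634 + 0.3814·0.495 + 0.0729·0.421 ≈ 0.495316... → 0.4953.

0.4953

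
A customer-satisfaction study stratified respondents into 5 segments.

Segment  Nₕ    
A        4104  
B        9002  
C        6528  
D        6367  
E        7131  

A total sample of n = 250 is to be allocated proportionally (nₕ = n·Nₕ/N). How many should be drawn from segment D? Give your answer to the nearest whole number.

Share of segment D = 6367/33132 = 0.19217.
Allocate 250 × 0.19217 = 48.043... → 48.

48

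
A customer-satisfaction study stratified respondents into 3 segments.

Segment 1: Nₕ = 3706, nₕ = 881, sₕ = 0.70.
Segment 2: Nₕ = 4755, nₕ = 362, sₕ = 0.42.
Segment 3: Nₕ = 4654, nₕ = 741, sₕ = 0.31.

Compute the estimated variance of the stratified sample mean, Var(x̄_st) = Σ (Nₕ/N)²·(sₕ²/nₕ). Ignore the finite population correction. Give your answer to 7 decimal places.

0.0001248

N = 13115; Wₕ = Nₕ/N.
segment 1: (3706/13115)²·0.70²/881 = 0.0000444114
segment 2: (4755/13115)²·0.42²/362 = 0.0000640552
segment 3: (4654/13115)²·0.31²/741 = 0.0000163313
Sum = 0.0001247979 → 0.0001248.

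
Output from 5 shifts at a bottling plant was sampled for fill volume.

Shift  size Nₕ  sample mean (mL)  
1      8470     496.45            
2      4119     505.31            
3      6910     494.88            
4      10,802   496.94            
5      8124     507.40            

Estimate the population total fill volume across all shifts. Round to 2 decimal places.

19195987.67

Estimate total by summing Nₕ·x̄ₕ over strata.
8470·496.45 + 4119·505.31 + 6910·494.88 + 10802·496.94 + 8124·507.40 = 4204931.5 + 2081371.89 + 3419620.8 + 5367945.88 + 4122117.6 = 19195987.67.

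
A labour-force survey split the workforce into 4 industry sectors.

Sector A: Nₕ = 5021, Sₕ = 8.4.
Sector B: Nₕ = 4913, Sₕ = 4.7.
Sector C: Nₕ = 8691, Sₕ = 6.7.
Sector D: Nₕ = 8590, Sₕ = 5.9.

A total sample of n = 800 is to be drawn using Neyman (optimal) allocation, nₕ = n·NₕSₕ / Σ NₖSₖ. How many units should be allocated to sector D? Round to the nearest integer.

A: NₕSₕ = 5021·8.4 = 42176.4
B: NₕSₕ = 4913·4.7 = 23091.1
C: NₕSₕ = 8691·6.7 = 58229.7
D: NₕSₕ = 8590·5.9 = 50681
Σ NₕSₕ = 174178.2.
n_D = 800·50681/174178.2 = 232.778... → 233.

233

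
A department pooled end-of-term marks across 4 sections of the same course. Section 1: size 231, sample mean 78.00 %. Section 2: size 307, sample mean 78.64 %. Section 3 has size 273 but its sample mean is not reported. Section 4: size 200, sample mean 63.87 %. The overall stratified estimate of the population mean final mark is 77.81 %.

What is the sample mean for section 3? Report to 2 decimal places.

86.93

Σ Nₕx̄ₕ = N·μ, so 273·x̄_3 = 1011·77.81 − (231·78.00 + 307·78.64 + 200·63.87).
= 78665.91 − 54934.48 = 23731.43.
x̄_3 = 23731.43 / 273 = 86.9283... → 86.93.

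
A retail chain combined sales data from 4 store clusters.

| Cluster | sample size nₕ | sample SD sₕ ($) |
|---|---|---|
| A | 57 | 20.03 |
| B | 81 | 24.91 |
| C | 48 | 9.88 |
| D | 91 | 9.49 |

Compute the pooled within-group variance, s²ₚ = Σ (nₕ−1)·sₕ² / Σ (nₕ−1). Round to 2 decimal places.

310.63

Degrees of freedom: 56 + 80 + 47 + 90 = 273.
Σ(nₕ−1)sₕ² = 56·401.2009 + 80·620.5081 + 47·97.6144 + 90·90.0601 = 84801.1842.
s²ₚ = 84801.1842 / 273 = 310.6270... → 310.63.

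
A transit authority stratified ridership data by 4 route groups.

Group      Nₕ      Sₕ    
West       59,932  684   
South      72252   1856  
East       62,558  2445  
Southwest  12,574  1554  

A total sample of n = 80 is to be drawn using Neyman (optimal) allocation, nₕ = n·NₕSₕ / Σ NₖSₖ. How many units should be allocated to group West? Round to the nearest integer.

Σ NₕSₕ = 59932·684 + 72252·1856 + 62558·2445 + 12574·1554 = 347587506.
Share for West: 40993488/347587506 = 0.11794.
n_West = 80 × 0.11794 = 9.435... → 9.

9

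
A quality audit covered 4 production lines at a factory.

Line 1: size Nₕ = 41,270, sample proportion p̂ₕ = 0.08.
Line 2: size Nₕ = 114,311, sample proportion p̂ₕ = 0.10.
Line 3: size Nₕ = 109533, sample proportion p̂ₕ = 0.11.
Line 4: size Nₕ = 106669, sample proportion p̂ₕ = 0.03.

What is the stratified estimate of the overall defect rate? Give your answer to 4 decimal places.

0.0806

Wₕ = Nₕ/N with N = 371783: 0.1110, 0.3075, 0.2946, 0.2869.
p̂_st = 0.1110·0.08 + 0.3075·0.10 + 0.2946·0.11 + 0.2869·0.03 ≈ 0.080642... → 0.0806.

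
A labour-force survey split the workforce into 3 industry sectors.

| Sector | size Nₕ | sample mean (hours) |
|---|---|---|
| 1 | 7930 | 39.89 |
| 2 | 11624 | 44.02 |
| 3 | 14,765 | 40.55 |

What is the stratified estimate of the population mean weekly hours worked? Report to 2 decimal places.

41.57

x̄_st = (Σ Nₕx̄ₕ) / (Σ Nₕ) = (7930·39.89 + 11624·44.02 + 14765·40.55) / 34319
= 1426736.93 / 34319 = 41.5728... → 41.57.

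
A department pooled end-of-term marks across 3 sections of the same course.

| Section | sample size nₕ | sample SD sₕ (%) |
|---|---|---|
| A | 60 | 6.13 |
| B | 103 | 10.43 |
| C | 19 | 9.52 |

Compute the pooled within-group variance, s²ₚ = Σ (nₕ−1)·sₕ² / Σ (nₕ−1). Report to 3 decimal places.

83.489

A: (60−1)·6.13² = 59·37.5769 = 2217.0371
B: (103−1)·10.43² = 102·108.7849 = 11096.0598
C: (19−1)·9.52² = 18·90.6304 = 1631.3472
Numerator = 14944.4441; denominator = Σ(nₕ−1) = 179.
s²ₚ = 14944.4441/179 = 83.48851... → 83.489.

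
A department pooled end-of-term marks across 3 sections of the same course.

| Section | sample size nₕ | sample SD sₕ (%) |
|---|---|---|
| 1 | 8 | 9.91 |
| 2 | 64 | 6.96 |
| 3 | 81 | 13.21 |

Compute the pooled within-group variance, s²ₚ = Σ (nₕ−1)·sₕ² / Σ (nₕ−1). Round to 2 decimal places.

118.00

Degrees of freedom: 7 + 63 + 80 = 150.
Σ(nₕ−1)sₕ² = 7·98.2081 + 63·48.4416 + 80·174.5041 = 17699.6055.
s²ₚ = 17699.6055 / 150 = 117.9974... → 118.00.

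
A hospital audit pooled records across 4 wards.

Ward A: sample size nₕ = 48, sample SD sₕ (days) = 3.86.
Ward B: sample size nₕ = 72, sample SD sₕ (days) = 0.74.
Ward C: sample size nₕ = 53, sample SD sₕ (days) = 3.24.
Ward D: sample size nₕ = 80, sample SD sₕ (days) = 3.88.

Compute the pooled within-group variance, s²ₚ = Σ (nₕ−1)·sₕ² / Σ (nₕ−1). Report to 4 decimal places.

9.9371

Degrees of freedom: 47 + 71 + 52 + 79 = 249.
Σ(nₕ−1)sₕ² = 47·14.8996 + 71·0.5476 + 52·10.4976 + 79·15.0544 = 2474.3336.
s²ₚ = 2474.3336 / 249 = 9.937083... → 9.9371.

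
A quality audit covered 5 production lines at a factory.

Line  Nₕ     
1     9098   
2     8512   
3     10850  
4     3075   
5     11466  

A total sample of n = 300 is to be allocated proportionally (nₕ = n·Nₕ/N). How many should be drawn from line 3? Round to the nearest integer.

76

N = 9098 + 8512 + 10850 + 3075 + 11466 = 43001.
n_3 = 300·10850/43001 = 75.696... → 76.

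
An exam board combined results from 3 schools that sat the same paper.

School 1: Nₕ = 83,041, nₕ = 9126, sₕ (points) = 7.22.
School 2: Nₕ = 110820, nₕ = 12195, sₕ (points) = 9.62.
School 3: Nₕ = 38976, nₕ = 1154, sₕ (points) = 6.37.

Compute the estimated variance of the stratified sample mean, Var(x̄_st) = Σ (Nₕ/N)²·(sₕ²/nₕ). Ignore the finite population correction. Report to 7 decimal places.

0.0034310

N = 232837; Wₕ = Nₕ/N.
school 1: (83041/232837)²·7.22²/9126 = 0.0007265660
school 2: (110820/232837)²·9.62²/12195 = 0.0017190980
school 3: (38976/232837)²·6.37²/1154 = 0.0009852889
Sum = 0.0034309530 → 0.0034310.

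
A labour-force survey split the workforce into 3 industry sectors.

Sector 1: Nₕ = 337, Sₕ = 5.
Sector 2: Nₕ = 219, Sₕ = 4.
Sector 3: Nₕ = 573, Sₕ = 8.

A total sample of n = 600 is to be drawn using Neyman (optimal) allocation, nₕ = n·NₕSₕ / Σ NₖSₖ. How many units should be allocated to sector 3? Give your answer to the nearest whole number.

1: NₕSₕ = 337·5 = 1685
2: NₕSₕ = 219·4 = 876
3: NₕSₕ = 573·8 = 4584
Σ NₕSₕ = 7145.
n_3 = 600·4584/7145 = 384.941... → 385.

385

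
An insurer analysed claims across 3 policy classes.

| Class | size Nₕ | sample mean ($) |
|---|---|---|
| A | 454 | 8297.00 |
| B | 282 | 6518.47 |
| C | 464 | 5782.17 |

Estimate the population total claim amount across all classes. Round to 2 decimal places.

A: 454·8297.00 = 3766838
B: 282·6518.47 = 1838208.54
C: 464·5782.17 = 2682926.88
τ̂ = Σ Nₕx̄ₕ = 8287973.42.

8287973.42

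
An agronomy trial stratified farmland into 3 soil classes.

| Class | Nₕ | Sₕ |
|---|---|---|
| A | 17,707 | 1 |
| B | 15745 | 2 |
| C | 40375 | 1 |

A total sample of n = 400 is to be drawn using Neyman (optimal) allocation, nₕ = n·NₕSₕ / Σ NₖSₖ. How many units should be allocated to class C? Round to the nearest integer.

180

A: NₕSₕ = 17707·1 = 17707
B: NₕSₕ = 15745·2 = 31490
C: NₕSₕ = 40375·1 = 40375
Σ NₕSₕ = 89572.
n_C = 400·40375/89572 = 180.302... → 180.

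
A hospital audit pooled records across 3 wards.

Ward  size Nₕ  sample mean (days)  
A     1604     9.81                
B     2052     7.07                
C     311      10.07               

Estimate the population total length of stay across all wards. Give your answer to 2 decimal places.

33374.65

A: 1604·9.81 = 15735.24
B: 2052·7.07 = 14507.64
C: 311·10.07 = 3131.77
τ̂ = Σ Nₕx̄ₕ = 33374.65.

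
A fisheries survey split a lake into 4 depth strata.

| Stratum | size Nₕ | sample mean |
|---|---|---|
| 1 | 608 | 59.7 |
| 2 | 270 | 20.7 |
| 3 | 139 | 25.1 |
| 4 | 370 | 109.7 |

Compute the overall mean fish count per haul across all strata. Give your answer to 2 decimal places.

61.98

x̄_st = (Σ Nₕx̄ₕ) / (Σ Nₕ) = (608·59.7 + 270·20.7 + 139·25.1 + 370·109.7) / 1387
= 85964.5 / 1387 = 61.9787... → 61.98.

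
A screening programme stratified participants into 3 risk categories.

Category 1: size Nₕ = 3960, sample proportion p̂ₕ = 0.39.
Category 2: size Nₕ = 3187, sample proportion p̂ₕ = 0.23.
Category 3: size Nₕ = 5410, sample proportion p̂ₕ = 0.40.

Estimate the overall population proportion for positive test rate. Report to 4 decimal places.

N = 3960 + 3187 + 5410 = 12557.
Overall proportion = Σ (Nₕ/N)·p̂ₕ.
Σ Nₕp̂ₕ = 1544.4 + 733.01 + 2164 = 4441.41.
4441.41 / 12557 = 0.353700... → 0.3537.

0.3537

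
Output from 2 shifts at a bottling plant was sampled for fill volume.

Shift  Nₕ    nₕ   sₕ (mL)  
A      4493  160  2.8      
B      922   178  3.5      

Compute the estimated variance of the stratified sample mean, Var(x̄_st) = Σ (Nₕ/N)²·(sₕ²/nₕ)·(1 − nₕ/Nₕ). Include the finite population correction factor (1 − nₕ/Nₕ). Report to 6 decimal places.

N = 5415; Wₕ = Nₕ/N.
shift A: (4493/5415)²·2.8²/160·(1 − 160/4493) = 0.032533011
shift B: (922/5415)²·3.5²/178·(1 − 178/922) = 0.001609989
Sum = 0.034143001 → 0.034143.

0.034143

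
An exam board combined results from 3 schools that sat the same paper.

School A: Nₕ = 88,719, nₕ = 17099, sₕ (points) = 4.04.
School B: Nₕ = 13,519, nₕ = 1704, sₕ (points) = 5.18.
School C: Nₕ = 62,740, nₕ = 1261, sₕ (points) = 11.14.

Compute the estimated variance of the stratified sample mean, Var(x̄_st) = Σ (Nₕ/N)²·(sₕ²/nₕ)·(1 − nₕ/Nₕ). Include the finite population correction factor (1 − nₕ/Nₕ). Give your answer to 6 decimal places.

0.014262

N = 164978; Wₕ = Nₕ/N.
school A: (88719/164978)²·4.04²/17099·(1 − 17099/88719) = 0.000222839
school B: (13519/164978)²·5.18²/1704·(1 − 1704/13519) = 0.000092409
school C: (62740/164978)²·11.14²/1261·(1 − 1261/62740) = 0.013946799
Sum = 0.014262047 → 0.014262.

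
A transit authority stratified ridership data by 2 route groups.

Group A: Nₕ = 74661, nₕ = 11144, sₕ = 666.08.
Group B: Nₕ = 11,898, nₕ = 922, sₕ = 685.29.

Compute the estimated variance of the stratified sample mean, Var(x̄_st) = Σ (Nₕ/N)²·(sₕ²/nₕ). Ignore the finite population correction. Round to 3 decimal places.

39.243

N = 86559; Wₕ = Nₕ/N.
group A: (74661/86559)²·666.08²/11144 = 29.619303
group B: (11898/86559)²·685.29²/922 = 9.623684
Sum = 39.242986 → 39.243.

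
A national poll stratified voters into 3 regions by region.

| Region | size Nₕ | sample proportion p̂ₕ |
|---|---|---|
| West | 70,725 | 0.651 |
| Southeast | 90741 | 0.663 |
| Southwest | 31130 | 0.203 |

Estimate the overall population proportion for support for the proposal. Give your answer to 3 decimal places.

0.584

Wₕ = Nₕ/N with N = 192596: 0.3672, 0.4711, 0.1616.
p̂_st = 0.3672·0.651 + 0.4711·0.663 + 0.1616·0.203 ≈ 0.58424... → 0.584.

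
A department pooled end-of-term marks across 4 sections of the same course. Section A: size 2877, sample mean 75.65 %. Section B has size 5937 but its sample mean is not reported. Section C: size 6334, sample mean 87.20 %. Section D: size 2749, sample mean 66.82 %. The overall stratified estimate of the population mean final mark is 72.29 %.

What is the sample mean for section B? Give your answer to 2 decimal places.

Σ Nₕx̄ₕ = N·μ, so 5937·x̄_B = 17897·72.29 − (2877·75.65 + 6334·87.20 + 2749·66.82).
= 1293774.13 − 953658.03 = 340116.1.
x̄_B = 340116.1 / 5937 = 57.2875... → 57.29.

57.29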